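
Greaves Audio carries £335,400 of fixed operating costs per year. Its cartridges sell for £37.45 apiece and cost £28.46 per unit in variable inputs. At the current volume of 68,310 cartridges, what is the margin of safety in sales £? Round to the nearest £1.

Contribution margin per unit = £37.45 − £28.46 = £8.99. Break-even units = £335,400 ÷ £8.99 = 37,308.12; break-even revenue = 37,308.12 × £37.45 = £1,397,189.10.
Actual sales revenue = 68,310 × £37.45 = £2,558,209.50.
Margin of safety = £2,558,209.50 − £1,397,189.10 = £1,161,020.

£1,161,020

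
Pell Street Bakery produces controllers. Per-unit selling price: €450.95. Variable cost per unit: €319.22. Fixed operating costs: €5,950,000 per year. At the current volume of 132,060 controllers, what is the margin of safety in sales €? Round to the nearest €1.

Unit CM = price − variable cost = €450.95 − €319.22 = €131.73. Break-even units = €5,950,000 ÷ €131.73 = 45,168.15; break-even revenue = 45,168.15 × €450.95 = €20,368,575.87.
Current sales = 132,060 × €450.95 = €59,552,457.00.
Margin of safety = €59,552,457.00 − €20,368,575.87 = €39,183,881.

€39,183,881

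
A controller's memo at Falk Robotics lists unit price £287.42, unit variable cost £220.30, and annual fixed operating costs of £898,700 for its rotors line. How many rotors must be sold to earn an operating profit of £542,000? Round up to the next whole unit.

Each unit contributes £287.42 − £220.30 = £67.12.
Required volume = (fixed costs + target profit) ÷ CM = (£898,700 + £542,000) ÷ £67.12 = 21,464.54, so 21,465 rotors.

21,465 rotors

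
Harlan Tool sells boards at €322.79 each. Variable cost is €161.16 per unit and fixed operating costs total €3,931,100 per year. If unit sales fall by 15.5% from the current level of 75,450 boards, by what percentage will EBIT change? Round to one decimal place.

-22.9%

At 75,450 units, contribution = 75,450 × €161.63 = €12,194,983.50.
Operating income = contribution − fixed costs = €12,194,983.50 − €3,931,100 = €8,263,883.50.
DOL = contribution ÷ EBIT = €12,194,983.50 ÷ €8,263,883.50 = 1.4757.
Operating income changes by 1.4757 × -15.5% = -22.9%.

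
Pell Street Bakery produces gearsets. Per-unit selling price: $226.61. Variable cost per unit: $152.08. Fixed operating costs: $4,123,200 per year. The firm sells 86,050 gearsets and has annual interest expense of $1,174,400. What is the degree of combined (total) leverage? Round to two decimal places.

5.75

At 86,050 units, contribution = 86,050 × $74.53 = $6,413,306.50.
Operating income = contribution − fixed costs = $6,413,306.50 − $4,123,200 = $2,290,106.50. Interest = $1,174,400.00, so EBIT − I = $1,115,706.50.
Degree of total leverage = total CM / (EBIT − interest) = $6,413,306.50 / $1,115,706.50 = 5.7482.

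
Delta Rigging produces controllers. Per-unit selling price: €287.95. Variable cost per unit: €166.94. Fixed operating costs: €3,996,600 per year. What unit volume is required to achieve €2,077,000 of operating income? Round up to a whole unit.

Contribution margin per unit = €287.95 − €166.94 = €121.01.
Required volume = (fixed costs + target profit) ÷ CM = (€3,996,600 + €2,077,000) ÷ €121.01 = 50,190.89, so 50,191 controllers.

50,191 controllers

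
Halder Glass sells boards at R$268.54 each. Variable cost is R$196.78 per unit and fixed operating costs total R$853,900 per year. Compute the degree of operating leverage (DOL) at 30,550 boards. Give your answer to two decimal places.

At 30,550 units, contribution = 30,550 × R$71.76 = R$2,192,268.00.
Operating income = contribution − fixed costs = R$2,192,268.00 − R$853,900 = R$1,338,368.00.
DOL = contribution ÷ EBIT = R$2,192,268.00 ÷ R$1,338,368.00 = 1.6380.

1.64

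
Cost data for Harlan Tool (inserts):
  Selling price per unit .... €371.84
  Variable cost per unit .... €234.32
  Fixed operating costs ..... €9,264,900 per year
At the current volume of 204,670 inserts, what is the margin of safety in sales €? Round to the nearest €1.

€51,053,152

Contribution margin per unit = €371.84 − €234.32 = €137.52. Break-even units = €9,264,900 ÷ €137.52 = 67,371.29; break-even revenue = 67,371.29 × €371.84 = €25,051,341.01.
Current sales = 204,670 × €371.84 = €76,104,492.80.
Margin of safety = €76,104,492.80 − €25,051,341.01 = €51,053,152.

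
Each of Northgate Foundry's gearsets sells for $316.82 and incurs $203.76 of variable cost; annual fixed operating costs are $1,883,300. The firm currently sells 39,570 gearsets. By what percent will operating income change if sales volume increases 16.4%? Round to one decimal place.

At 39,570 units, contribution = 39,570 × $113.06 = $4,473,784.20.
Subtracting fixed costs: EBIT = $4,473,784.20 − $1,883,300 = $2,590,484.20.
So DOL = total CM / EBIT = $4,473,784.20 / $2,590,484.20 = 1.7270.
%ΔEBIT = DOL × %ΔSales = 1.7270 × +16.4% = +28.3%.

+28.3%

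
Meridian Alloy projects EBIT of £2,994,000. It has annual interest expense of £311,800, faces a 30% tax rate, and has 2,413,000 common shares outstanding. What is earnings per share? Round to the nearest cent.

£0.78

Interest = £311,800.00, so EBT = £2,994,000 − £311,800.00 = £2,682,200.00.
Net income = £2,682,200.00 × (1 − 0.30) = £1,877,540.00.
EPS = £1,877,540.00 ÷ 2,413,000 = £0.78.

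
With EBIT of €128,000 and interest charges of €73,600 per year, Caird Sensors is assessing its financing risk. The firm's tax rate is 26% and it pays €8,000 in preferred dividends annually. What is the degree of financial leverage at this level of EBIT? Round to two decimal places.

2.94

Annual interest charges come to €73,600.00.
Preferred dividends grossed up pre-tax: €8,000 / (1 − 0.26) = €10,810.81.
DFL = EBIT ÷ [EBIT − I − D_p/(1−t)] = €128,000 ÷ [€128,000 − €73,600.00 − €10,810.81] = €128,000 ÷ €43,589.19 = 2.9365.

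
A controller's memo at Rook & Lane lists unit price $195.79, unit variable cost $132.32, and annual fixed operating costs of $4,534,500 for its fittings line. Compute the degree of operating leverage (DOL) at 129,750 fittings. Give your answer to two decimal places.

2.23

Contribution at this volume is 129,750 × $63.47 = $8,235,232.50.
EBIT = $8,235,232.50 − $4,534,500 = $3,700,732.50.
So DOL = total CM / EBIT = $8,235,232.50 / $3,700,732.50 = 2.2253.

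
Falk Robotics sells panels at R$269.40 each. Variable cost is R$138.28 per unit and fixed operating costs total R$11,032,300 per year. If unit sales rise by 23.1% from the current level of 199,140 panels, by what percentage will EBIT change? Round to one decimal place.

At 199,140 units, contribution = 199,140 × R$131.12 = R$26,111,236.80.
Subtracting fixed costs: EBIT = R$26,111,236.80 − R$11,032,300 = R$15,078,936.80.
Degree of operating leverage = R$26,111,236.80 / R$15,078,936.80 = 1.7316.
Operating income changes by 1.7316 × +23.1% = +40.0%.

+40.0%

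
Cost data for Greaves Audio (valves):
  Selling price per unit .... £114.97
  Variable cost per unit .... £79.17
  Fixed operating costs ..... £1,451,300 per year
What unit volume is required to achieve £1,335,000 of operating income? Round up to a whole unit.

Contribution margin per unit = £114.97 − £79.17 = £35.80.
Required volume = (fixed costs + target profit) ÷ CM = (£1,451,300 + £1,335,000) ÷ £35.80 = 77,829.61, so 77,830 valves.

77,830 valves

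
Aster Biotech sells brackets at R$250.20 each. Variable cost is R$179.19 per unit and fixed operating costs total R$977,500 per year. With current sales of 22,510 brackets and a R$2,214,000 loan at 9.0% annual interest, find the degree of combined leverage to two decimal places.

Total contribution margin = 22,510 × R$71.01 = R$1,598,435.10.
Operating income = contribution − fixed costs = R$1,598,435.10 − R$977,500 = R$620,935.10. Interest = R$199,260.00, so EBIT − I = R$421,675.10.
Degree of total leverage = total CM / (EBIT − interest) = R$1,598,435.10 / R$421,675.10 = 3.7907.

3.79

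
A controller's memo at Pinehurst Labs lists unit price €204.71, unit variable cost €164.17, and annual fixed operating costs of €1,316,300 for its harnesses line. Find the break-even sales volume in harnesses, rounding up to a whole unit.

32,470 harnesses

Unit CM = price − variable cost = €204.71 − €164.17 = €40.54.
Break-even Q = €1,316,300 / €40.54 = 32,469.17 → 32,470 harnesses.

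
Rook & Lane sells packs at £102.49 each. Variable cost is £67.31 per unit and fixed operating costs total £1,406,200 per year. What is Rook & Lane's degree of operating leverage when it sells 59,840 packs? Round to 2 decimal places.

Total contribution margin = 59,840 × £35.18 = £2,105,171.20.
Operating income = contribution − fixed costs = £2,105,171.20 − £1,406,200 = £698,971.20.
So DOL = total CM / EBIT = £2,105,171.20 / £698,971.20 = 3.0118.

3.01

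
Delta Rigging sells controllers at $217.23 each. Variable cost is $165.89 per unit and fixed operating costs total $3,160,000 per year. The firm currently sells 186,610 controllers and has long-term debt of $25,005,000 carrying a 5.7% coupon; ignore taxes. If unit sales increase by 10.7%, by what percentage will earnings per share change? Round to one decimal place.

+20.5%

At 186,610 units, contribution = 186,610 × $51.34 = $9,580,557.40.
EBIT = $9,580,557.40 − $3,160,000 = $6,420,557.40.
After interest of $1,425,285.00, pre-tax earnings = $4,995,272.40.
DCL = total CM / (EBIT − I) = $9,580,557.40 / $4,995,272.40 = 1.9179.
%ΔEPS = DCL × %ΔSales = 1.9179 × +10.7% = +20.5%.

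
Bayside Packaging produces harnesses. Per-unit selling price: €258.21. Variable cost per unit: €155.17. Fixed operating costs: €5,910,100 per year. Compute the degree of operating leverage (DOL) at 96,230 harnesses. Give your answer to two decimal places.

2.48

At 96,230 units, contribution = 96,230 × €103.04 = €9,915,539.20.
Subtracting fixed costs: EBIT = €9,915,539.20 − €5,910,100 = €4,005,439.20.
DOL = contribution ÷ EBIT = €9,915,539.20 ÷ €4,005,439.20 = 2.4755.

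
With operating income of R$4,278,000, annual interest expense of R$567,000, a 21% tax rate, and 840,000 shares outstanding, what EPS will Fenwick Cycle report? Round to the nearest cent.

R$3.49

Pre-tax income = R$4,278,000 − R$567,000.00 = R$3,711,000.00.
Net income = R$3,711,000.00 × (1 − 0.21) = R$2,931,690.00.
EPS = R$2,931,690.00 ÷ 840,000 = R$3.49.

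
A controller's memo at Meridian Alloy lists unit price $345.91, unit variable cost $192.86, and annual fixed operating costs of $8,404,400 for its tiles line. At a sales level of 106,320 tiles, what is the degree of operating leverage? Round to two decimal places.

Total contribution margin = 106,320 × $153.05 = $16,272,276.00.
Operating income = contribution − fixed costs = $16,272,276.00 − $8,404,400 = $7,867,876.00.
So DOL = total CM / EBIT = $16,272,276.00 / $7,867,876.00 = 2.0682.

2.07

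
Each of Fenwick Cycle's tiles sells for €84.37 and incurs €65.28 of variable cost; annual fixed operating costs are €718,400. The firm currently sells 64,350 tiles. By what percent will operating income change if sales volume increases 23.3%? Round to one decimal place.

Contribution at this volume is 64,350 × €19.09 = €1,228,441.50.
Subtracting fixed costs: EBIT = €1,228,441.50 − €718,400 = €510,041.50.
DOL = contribution ÷ EBIT = €1,228,441.50 ÷ €510,041.50 = 2.4085.
Operating income changes by 2.4085 × +23.3% = +56.1%.

+56.1%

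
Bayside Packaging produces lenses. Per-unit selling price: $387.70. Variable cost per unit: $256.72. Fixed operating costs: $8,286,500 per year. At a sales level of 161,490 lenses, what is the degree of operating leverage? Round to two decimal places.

1.64

Total contribution margin = 161,490 × $130.98 = $21,151,960.20.
Subtracting fixed costs: EBIT = $21,151,960.20 − $8,286,500 = $12,865,460.20.
So DOL = total CM / EBIT = $21,151,960.20 / $12,865,460.20 = 1.6441.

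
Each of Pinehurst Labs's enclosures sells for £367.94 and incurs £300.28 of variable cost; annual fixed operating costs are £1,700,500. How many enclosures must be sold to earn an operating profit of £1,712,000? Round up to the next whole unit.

50,437 enclosures

Contribution margin per unit = £367.94 − £300.28 = £67.66.
Need Q such that Q × £67.66 − £1,700,500 = £1,712,000, i.e. Q = £3,412,500 / £67.66 = 50,436.00 → 50,437.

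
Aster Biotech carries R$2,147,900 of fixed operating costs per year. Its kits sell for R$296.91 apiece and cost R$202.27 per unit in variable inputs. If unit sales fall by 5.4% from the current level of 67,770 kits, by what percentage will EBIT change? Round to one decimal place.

-8.1%

Total contribution margin = 67,770 × R$94.64 = R$6,413,752.80.
EBIT = R$6,413,752.80 − R$2,147,900 = R$4,265,852.80.
DOL = contribution ÷ EBIT = R$6,413,752.80 ÷ R$4,265,852.80 = 1.5035.
So EBIT moves 1.5035 × (-5.4%) = -8.1%.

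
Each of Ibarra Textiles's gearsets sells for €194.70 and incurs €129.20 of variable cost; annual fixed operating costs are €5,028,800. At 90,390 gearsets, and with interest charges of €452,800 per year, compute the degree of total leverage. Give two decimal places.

13.49

Total contribution margin = 90,390 × €65.50 = €5,920,545.00.
Subtracting fixed costs: EBIT = €5,920,545.00 − €5,028,800 = €891,745.00. Interest = €452,800.00.
DOL = €5,920,545.00 ÷ €891,745.00 = 6.6393; DFL = €891,745.00 ÷ €438,945.00 = 2.0316.
Combined leverage = 6.6393 × 2.0316 = 13.4884.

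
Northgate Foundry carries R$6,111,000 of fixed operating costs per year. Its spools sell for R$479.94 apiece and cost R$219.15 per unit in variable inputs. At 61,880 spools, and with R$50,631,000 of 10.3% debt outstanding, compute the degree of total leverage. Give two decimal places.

Total contribution margin = 61,880 × R$260.79 = R$16,137,685.20.
Subtracting fixed costs: EBIT = R$16,137,685.20 − R$6,111,000 = R$10,026,685.20. Interest = R$5,214,993.00, so EBIT − I = R$4,811,692.20.
Degree of total leverage = total CM / (EBIT − interest) = R$16,137,685.20 / R$4,811,692.20 = 3.3538.

3.35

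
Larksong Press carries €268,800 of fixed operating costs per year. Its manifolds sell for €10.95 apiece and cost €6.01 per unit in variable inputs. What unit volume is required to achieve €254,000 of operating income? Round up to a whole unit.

105,830 manifolds

Each unit contributes €10.95 − €6.01 = €4.94.
Units = (FC + target) / CM = (€268,800 + €254,000) / €4.94 = 105,829.96, so 105,830 manifolds.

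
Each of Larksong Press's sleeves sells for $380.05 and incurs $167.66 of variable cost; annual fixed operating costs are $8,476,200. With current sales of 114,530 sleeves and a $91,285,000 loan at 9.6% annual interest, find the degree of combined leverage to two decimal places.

Contribution at this volume is 114,530 × $212.39 = $24,325,026.70.
EBIT = $24,325,026.70 − $8,476,200 = $15,848,826.70. Interest = $8,763,360.00, so EBIT − I = $7,085,466.70.
Degree of total leverage = total CM / (EBIT − interest) = $24,325,026.70 / $7,085,466.70 = 3.4331.

3.43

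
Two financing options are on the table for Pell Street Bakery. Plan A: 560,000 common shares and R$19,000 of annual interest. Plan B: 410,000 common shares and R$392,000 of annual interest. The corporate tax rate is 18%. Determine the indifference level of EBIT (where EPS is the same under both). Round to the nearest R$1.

R$1,411,533

At indifference, (EBIT − 19,000)(1 − t)/560,000 = (EBIT − 392,000)(1 − t)/410,000.
Cancelling (1 − t) and cross-multiplying: 410,000·(EBIT − 19,000) = 560,000·(EBIT − 392,000).
Solving, EBIT = (392,000·560,000 − 19,000·410,000) / (560,000 − 410,000) = 211,730,000,000 / 150,000 = 1,411,533.33.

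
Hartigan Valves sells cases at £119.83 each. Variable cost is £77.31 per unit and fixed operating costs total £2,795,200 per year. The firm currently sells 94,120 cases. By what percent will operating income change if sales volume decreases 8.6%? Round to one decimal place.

Contribution at this volume is 94,120 × £42.52 = £4,001,982.40.
EBIT = £4,001,982.40 − £2,795,200 = £1,206,782.40.
So DOL = total CM / EBIT = £4,001,982.40 / £1,206,782.40 = 3.3162.
So EBIT moves 3.3162 × (-8.6%) = -28.5%.

-28.5%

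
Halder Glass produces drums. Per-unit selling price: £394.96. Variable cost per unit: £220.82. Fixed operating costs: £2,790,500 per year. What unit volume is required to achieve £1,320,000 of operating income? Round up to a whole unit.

23,605 drums

Unit CM = price − variable cost = £394.96 − £220.82 = £174.14.
Units = (FC + target) / CM = (£2,790,500 + £1,320,000) / £174.14 = 23,604.57, so 23,605 drums.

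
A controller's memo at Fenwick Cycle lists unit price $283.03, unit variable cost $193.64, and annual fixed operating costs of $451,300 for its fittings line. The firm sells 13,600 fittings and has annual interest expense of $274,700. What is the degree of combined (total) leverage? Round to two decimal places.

2.48

At 13,600 units, contribution = 13,600 × $89.39 = $1,215,704.00.
Operating income = contribution − fixed costs = $1,215,704.00 − $451,300 = $764,404.00. Interest = $274,700.00.
DOL = $1,215,704.00 ÷ $764,404.00 = 1.5904; DFL = $764,404.00 ÷ $489,704.00 = 1.5610.
Combined leverage = 1.5904 × 1.5610 = 2.4826.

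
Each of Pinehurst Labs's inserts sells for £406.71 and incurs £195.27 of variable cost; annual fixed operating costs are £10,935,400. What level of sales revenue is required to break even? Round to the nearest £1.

CM per unit = £406.71 − £195.27 = £211.44; CM ratio = £211.44 / £406.71 = 0.5199.
Break-even revenue = fixed costs × price ÷ CM = £10,935,400 × £406.71 ÷ £211.44 = £21,034,509.

£21,034,509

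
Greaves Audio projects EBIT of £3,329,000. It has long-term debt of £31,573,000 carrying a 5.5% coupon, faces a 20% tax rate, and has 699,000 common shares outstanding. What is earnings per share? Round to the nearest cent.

£1.82

Interest = £1,736,515.00, so EBT = £3,329,000 − £1,736,515.00 = £1,592,485.00.
After tax at 20%: net income = £1,592,485.00 × 0.80 = £1,273,988.00.
EPS = £1,273,988.00 ÷ 699,000 = £1.82.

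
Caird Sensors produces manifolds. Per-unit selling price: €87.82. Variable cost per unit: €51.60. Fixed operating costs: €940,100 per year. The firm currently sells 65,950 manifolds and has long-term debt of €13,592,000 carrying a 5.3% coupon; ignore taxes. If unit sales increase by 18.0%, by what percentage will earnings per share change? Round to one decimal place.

+59.0%

At 65,950 units, contribution = 65,950 × €36.22 = €2,388,709.00.
Operating income = contribution − fixed costs = €2,388,709.00 − €940,100 = €1,448,609.00.
Interest = €720,376.00, so EBIT − I = €728,233.00.
Degree of combined leverage = contribution ÷ (EBIT − I) = €2,388,709.00 ÷ €728,233.00 = 3.2801.
EPS therefore changes by 3.2801 × (+18.0%) = +59.0%.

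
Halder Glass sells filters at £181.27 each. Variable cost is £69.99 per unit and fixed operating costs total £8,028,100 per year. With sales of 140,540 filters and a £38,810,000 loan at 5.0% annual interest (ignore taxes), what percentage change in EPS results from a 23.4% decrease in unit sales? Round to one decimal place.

Total contribution margin = 140,540 × £111.28 = £15,639,291.20.
EBIT = £15,639,291.20 − £8,028,100 = £7,611,191.20.
Interest = £1,940,500.00, so EBIT − I = £5,670,691.20.
DCL = total CM / (EBIT − I) = £15,639,291.20 / £5,670,691.20 = 2.7579.
%ΔEPS = DCL × %ΔSales = 2.7579 × -23.4% = -64.5%.

-64.5%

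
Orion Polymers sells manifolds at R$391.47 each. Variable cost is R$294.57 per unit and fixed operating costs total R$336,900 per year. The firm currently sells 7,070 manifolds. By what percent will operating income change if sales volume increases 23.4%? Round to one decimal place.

+46.0%

Contribution at this volume is 7,070 × R$96.90 = R$685,083.00.
Operating income = contribution − fixed costs = R$685,083.00 − R$336,900 = R$348,183.00.
So DOL = total CM / EBIT = R$685,083.00 / R$348,183.00 = 1.9676.
%ΔEBIT = DOL × %ΔSales = 1.9676 × +23.4% = +46.0%.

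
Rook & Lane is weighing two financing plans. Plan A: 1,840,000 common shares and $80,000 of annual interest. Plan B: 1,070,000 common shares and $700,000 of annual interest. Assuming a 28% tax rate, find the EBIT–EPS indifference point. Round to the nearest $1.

At indifference, (EBIT − 80,000)(1 − t)/1,840,000 = (EBIT − 700,000)(1 − t)/1,070,000.
Cancelling (1 − t) and cross-multiplying: 1,070,000·(EBIT − 80,000) = 1,840,000·(EBIT − 700,000).
EBIT × (1,840,000 − 1,070,000) = 700,000 × 1,840,000 − 80,000 × 1,070,000 = 1,202,400,000,000, so EBIT = 1,202,400,000,000 ÷ 770,000 = 1,561,558.44.

$1,561,558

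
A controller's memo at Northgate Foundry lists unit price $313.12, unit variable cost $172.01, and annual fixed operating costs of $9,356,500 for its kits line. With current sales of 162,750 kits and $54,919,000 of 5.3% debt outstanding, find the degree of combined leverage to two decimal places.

2.15

Contribution at this volume is 162,750 × $141.11 = $22,965,652.50.
Subtracting fixed costs: EBIT = $22,965,652.50 − $9,356,500 = $13,609,152.50. Interest = $2,910,707.00, so EBIT − I = $10,698,445.50.
DCL = contribution ÷ (EBIT − I) = $22,965,652.50 ÷ $10,698,445.50 = 2.1466.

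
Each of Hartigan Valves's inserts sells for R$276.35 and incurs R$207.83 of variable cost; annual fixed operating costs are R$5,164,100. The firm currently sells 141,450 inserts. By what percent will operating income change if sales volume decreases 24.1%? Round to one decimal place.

-51.6%

Total contribution margin = 141,450 × R$68.52 = R$9,692,154.00.
Operating income = contribution − fixed costs = R$9,692,154.00 − R$5,164,100 = R$4,528,054.00.
DOL = contribution ÷ EBIT = R$9,692,154.00 ÷ R$4,528,054.00 = 2.1405.
So EBIT moves 2.1405 × (-24.1%) = -51.6%.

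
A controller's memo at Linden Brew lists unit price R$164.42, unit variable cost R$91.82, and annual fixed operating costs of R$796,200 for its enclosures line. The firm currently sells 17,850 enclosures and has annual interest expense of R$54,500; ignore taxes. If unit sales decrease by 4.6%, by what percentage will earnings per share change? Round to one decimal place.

Total contribution margin = 17,850 × R$72.60 = R$1,295,910.00.
Operating income = contribution − fixed costs = R$1,295,910.00 − R$796,200 = R$499,710.00.
Interest = R$54,500.00, so EBIT − I = R$445,210.00.
DCL = total CM / (EBIT − I) = R$1,295,910.00 / R$445,210.00 = 2.9108.
%ΔEPS = DCL × %ΔSales = 2.9108 × -4.6% = -13.4%.

-13.4%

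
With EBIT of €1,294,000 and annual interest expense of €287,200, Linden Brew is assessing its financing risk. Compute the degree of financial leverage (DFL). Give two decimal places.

Annual interest charges come to €287,200.00.
Degree of financial leverage = EBIT / (EBIT − interest) = €1,294,000 / €1,006,800.00 = 1.2853.

1.29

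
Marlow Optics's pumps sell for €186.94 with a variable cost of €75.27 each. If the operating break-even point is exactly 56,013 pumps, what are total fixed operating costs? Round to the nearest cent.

€6,254,971.71

Each unit contributes €186.94 − €75.27 = €111.67.
Since BE = FC / CM, FC = 56,013 × €111.67 = €6,254,971.71.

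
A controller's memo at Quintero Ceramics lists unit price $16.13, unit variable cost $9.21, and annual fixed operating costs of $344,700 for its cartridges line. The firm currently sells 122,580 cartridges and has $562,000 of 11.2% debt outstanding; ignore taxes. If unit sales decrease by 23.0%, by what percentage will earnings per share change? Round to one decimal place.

-44.3%

Total contribution margin = 122,580 × $6.92 = $848,253.60.
Subtracting fixed costs: EBIT = $848,253.60 − $344,700 = $503,553.60.
Interest = $62,944.00, so EBIT − I = $440,609.60.
Degree of combined leverage = contribution ÷ (EBIT − I) = $848,253.60 ÷ $440,609.60 = 1.9252.
EPS therefore changes by 1.9252 × (-23.0%) = -44.3%.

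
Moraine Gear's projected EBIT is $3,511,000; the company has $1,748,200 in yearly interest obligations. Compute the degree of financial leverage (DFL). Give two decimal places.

Annual interest charges come to $1,748,200.00.
Degree of financial leverage = EBIT / (EBIT − interest) = $3,511,000 / $1,762,800.00 = 1.9917.

1.99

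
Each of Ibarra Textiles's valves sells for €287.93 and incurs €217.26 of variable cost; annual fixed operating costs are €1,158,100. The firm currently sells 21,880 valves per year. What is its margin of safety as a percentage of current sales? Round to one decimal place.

Each unit contributes €287.93 − €217.26 = €70.67. Break-even units = €1,158,100 ÷ €70.67 = 16,387.43; break-even revenue = 16,387.43 × €287.93 = €4,718,434.03.
Actual sales revenue = 21,880 × €287.93 = €6,299,908.40.
Margin of safety = (€6,299,908.40 − €4,718,434.03) ÷ €6,299,908.40 = 25.1%.

25.1%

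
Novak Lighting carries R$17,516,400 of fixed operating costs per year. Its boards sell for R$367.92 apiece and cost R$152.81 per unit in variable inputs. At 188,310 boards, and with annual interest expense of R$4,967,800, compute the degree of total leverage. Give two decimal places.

Total contribution margin = 188,310 × R$215.11 = R$40,507,364.10.
EBIT = R$40,507,364.10 − R$17,516,400 = R$22,990,964.10. Interest = R$4,967,800.00, so EBIT − I = R$18,023,164.10.
DCL = contribution ÷ (EBIT − I) = R$40,507,364.10 ÷ R$18,023,164.10 = 2.2475.

2.25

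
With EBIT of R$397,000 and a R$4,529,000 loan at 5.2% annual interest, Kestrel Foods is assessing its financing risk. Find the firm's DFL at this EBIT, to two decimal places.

Annual interest charges come to R$235,508.00.
DFL = EBIT ÷ (EBIT − I) = R$397,000 ÷ (R$397,000 − R$235,508.00) = R$397,000 ÷ R$161,492.00 = 2.4583.

2.46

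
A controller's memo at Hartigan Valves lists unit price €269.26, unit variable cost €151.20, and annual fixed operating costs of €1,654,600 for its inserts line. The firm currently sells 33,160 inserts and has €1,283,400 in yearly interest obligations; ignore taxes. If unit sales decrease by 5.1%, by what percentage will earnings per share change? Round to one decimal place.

-20.4%

Contribution at this volume is 33,160 × €118.06 = €3,914,869.60.
Subtracting fixed costs: EBIT = €3,914,869.60 − €1,654,600 = €2,260,269.60.
After interest of €1,283,400.00, pre-tax earnings = €976,869.60.
Degree of combined leverage = contribution ÷ (EBIT − I) = €3,914,869.60 ÷ €976,869.60 = 4.0076.
%ΔEPS = DCL × %ΔSales = 4.0076 × -5.1% = -20.4%.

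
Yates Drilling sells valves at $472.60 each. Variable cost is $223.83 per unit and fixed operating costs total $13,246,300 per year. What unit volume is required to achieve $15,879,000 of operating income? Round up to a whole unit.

Each unit contributes $472.60 − $223.83 = $248.77.
Required volume = (fixed costs + target profit) ÷ CM = ($13,246,300 + $15,879,000) ÷ $248.77 = 117,077.22, so 117,078 valves.

117,078 valves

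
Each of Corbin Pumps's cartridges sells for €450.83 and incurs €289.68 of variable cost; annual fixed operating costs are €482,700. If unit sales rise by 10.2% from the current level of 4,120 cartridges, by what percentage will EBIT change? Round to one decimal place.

Contribution at this volume is 4,120 × €161.15 = €663,938.00.
Subtracting fixed costs: EBIT = €663,938.00 − €482,700 = €181,238.00.
Degree of operating leverage = €663,938.00 / €181,238.00 = 3.6633.
%ΔEBIT = DOL × %ΔSales = 3.6633 × +10.2% = +37.4%.

+37.4%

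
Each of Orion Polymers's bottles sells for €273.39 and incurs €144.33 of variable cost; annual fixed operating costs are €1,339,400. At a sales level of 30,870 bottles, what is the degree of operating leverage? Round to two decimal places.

1.51

Total contribution margin = 30,870 × €129.06 = €3,984,082.20.
Subtracting fixed costs: EBIT = €3,984,082.20 − €1,339,400 = €2,644,682.20.
Degree of operating leverage = €3,984,082.20 / €2,644,682.20 = 1.5065.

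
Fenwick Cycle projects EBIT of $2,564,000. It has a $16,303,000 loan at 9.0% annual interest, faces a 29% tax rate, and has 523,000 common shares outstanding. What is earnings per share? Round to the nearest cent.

$1.49

Pre-tax income = $2,564,000 − $1,467,270.00 = $1,096,730.00.
Net income = $1,096,730.00 × (1 − 0.29) = $778,678.30.
EPS = $778,678.30 ÷ 523,000 = $1.49.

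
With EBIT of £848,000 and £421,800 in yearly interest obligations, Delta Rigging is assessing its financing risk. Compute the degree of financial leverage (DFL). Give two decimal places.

Annual interest charges come to £421,800.00.
DFL = EBIT ÷ (EBIT − I) = £848,000 ÷ (£848,000 − £421,800.00) = £848,000 ÷ £426,200.00 = 1.9897.

1.99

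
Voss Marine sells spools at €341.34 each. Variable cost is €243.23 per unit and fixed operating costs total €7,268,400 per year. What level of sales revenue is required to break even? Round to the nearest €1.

€25,287,898

CM per unit = €341.34 − €243.23 = €98.11; CM ratio = €98.11 / €341.34 = 0.2874.
Break-even revenue = fixed costs × price ÷ CM = €7,268,400 × €341.34 ÷ €98.11 = €25,287,898.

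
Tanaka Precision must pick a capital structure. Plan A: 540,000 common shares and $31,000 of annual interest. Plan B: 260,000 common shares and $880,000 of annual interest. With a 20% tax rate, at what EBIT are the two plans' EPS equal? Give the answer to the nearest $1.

$1,668,357

Set EPS_A = EPS_B: (EBIT − $31,000)(1 − 0.20) ÷ 540,000 = (EBIT − $880,000)(1 − 0.20) ÷ 260,000.
The (1 − t) factor cancels: (EBIT − 31,000) × 260,000 = (EBIT − 880,000) × 540,000.
Solving, EBIT = (880,000·540,000 − 31,000·260,000) / (540,000 − 260,000) = 467,140,000,000 / 280,000 = 1,668,357.14.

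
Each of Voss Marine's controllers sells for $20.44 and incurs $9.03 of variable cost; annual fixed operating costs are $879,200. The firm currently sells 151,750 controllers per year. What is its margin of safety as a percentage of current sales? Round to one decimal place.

Unit CM = price − variable cost = $20.44 − $9.03 = $11.41. Break-even units = $879,200 ÷ $11.41 = 77,055.21; break-even revenue = 77,055.21 × $20.44 = $1,575,008.59.
Actual sales revenue = 151,750 × $20.44 = $3,101,770.00.
Margin of safety = ($3,101,770.00 − $1,575,008.59) ÷ $3,101,770.00 = 49.2%.

49.2%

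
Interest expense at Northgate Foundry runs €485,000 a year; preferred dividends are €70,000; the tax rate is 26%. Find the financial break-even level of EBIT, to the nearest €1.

Grossing the preferred dividend up to pre-tax terms: €70,000 / (1 − 0.26) = €94,594.59.
EPS = 0 when EBIT covers interest plus the pre-tax preferred burden: €485,000 + €94,594.59 = €579,594.59.

€579,595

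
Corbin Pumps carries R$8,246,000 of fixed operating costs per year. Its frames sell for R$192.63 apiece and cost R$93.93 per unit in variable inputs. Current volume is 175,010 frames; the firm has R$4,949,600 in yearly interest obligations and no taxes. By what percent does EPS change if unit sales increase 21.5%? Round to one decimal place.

At 175,010 units, contribution = 175,010 × R$98.70 = R$17,273,487.00.
Operating income = contribution − fixed costs = R$17,273,487.00 − R$8,246,000 = R$9,027,487.00.
After interest of R$4,949,600.00, pre-tax earnings = R$4,077,887.00.
Degree of combined leverage = contribution ÷ (EBIT − I) = R$17,273,487.00 ÷ R$4,077,887.00 = 4.2359.
EPS therefore changes by 4.2359 × (+21.5%) = +91.1%.

+91.1%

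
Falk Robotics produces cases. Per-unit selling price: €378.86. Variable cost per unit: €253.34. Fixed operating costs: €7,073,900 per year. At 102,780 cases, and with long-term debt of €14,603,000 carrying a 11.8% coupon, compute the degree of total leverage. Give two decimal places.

3.14

Contribution at this volume is 102,780 × €125.52 = €12,900,945.60.
Operating income = contribution − fixed costs = €12,900,945.60 − €7,073,900 = €5,827,045.60. Interest = €1,723,154.00, so EBIT − I = €4,103,891.60.
DCL = contribution ÷ (EBIT − I) = €12,900,945.60 ÷ €4,103,891.60 = 3.1436.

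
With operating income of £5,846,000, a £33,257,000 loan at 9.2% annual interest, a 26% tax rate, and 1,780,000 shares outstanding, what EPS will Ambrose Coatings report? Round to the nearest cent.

£1.16

Interest = £3,059,644.00, so EBT = £5,846,000 − £3,059,644.00 = £2,786,356.00.
After tax at 26%: net income = £2,786,356.00 × 0.74 = £2,061,903.44.
Per share: £2,061,903.44 / 1,780,000 shares = £1.16.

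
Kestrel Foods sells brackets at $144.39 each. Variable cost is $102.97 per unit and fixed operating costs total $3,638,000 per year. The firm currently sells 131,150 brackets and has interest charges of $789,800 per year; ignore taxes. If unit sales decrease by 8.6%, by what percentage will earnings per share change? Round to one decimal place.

Contribution at this volume is 131,150 × $41.42 = $5,432,233.00.
Operating income = contribution − fixed costs = $5,432,233.00 − $3,638,000 = $1,794,233.00.
Interest = $789,800.00, so EBIT − I = $1,004,433.00.
DCL = total CM / (EBIT − I) = $5,432,233.00 / $1,004,433.00 = 5.4083.
EPS therefore changes by 5.4083 × (-8.6%) = -46.5%.

-46.5%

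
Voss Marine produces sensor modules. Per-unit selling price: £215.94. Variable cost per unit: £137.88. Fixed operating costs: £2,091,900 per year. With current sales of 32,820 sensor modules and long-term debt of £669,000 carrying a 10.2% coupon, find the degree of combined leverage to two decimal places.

6.38

Total contribution margin = 32,820 × £78.06 = £2,561,929.20.
Operating income = contribution − fixed costs = £2,561,929.20 − £2,091,900 = £470,029.20. Interest = £68,238.00, so EBIT − I = £401,791.20.
DCL = contribution ÷ (EBIT − I) = £2,561,929.20 ÷ £401,791.20 = 6.3763.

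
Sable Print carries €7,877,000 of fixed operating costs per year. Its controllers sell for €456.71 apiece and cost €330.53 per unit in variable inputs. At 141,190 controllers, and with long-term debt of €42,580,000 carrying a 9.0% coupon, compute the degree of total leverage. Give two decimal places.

2.92

Total contribution margin = 141,190 × €126.18 = €17,815,354.20.
Operating income = contribution − fixed costs = €17,815,354.20 − €7,877,000 = €9,938,354.20. Interest = €3,832,200.00.
DOL = €17,815,354.20 ÷ €9,938,354.20 = 1.7926; DFL = €9,938,354.20 ÷ €6,106,154.20 = 1.6276.
DCL = DOL × DFL = 1.7926 × 1.6276 = 2.9176.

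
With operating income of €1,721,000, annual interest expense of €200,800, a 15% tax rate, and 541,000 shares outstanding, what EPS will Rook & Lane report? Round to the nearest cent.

Interest = €200,800.00, so EBT = €1,721,000 − €200,800.00 = €1,520,200.00.
After tax at 15%: net income = €1,520,200.00 × 0.85 = €1,292,170.00.
Per share: €1,292,170.00 / 541,000 shares = €2.39.

€2.39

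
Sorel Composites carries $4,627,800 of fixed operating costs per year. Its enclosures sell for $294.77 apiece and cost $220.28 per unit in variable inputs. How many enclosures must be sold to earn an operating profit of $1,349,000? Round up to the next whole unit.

80,237 enclosures

Contribution margin per unit = $294.77 − $220.28 = $74.49.
Units = (FC + target) / CM = ($4,627,800 + $1,349,000) / $74.49 = 80,236.27, so 80,237 enclosures.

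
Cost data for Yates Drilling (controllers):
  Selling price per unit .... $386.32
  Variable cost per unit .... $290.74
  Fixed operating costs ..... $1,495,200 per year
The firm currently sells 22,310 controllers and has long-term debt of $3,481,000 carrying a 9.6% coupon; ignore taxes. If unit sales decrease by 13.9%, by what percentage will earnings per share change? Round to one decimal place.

-97.8%

Contribution at this volume is 22,310 × $95.58 = $2,132,389.80.
Operating income = contribution − fixed costs = $2,132,389.80 − $1,495,200 = $637,189.80.
After interest of $334,176.00, pre-tax earnings = $303,013.80.
DCL = total CM / (EBIT − I) = $2,132,389.80 / $303,013.80 = 7.0373.
EPS therefore changes by 7.0373 × (-13.9%) = -97.8%.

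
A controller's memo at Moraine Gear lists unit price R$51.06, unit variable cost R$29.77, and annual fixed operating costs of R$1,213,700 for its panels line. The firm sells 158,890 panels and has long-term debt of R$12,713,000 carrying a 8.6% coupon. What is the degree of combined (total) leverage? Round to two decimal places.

Total contribution margin = 158,890 × R$21.29 = R$3,382,768.10.
Operating income = contribution − fixed costs = R$3,382,768.10 − R$1,213,700 = R$2,169,068.10. Interest = R$1,093,318.00, so EBIT − I = R$1,075,750.10.
Degree of total leverage = total CM / (EBIT − interest) = R$3,382,768.10 / R$1,075,750.10 = 3.1446.

3.14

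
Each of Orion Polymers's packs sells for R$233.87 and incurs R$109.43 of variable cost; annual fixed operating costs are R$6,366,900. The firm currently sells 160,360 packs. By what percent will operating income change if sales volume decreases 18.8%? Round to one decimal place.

-27.6%

Contribution at this volume is 160,360 × R$124.44 = R$19,955,198.40.
EBIT = R$19,955,198.40 − R$6,366,900 = R$13,588,298.40.
DOL = contribution ÷ EBIT = R$19,955,198.40 ÷ R$13,588,298.40 = 1.4686.
So EBIT moves 1.4686 × (-18.8%) = -27.6%.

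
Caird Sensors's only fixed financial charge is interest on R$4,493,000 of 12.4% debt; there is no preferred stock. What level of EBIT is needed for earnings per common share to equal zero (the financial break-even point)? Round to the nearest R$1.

Annual interest = 12.4% × R$4,493,000 = R$557,132.00.
With no preferred dividends, EPS = 0 when EBIT exactly covers interest, so the financial break-even EBIT is R$557,132.00.

R$557,132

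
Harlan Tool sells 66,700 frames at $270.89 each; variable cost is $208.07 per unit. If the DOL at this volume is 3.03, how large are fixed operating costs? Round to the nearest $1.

$2,807,225

Total contribution margin = 66,700 × $62.82 = $4,190,094.00.
DOL = contribution / EBIT, so EBIT = $4,190,094.00 / 3.03 = $1,382,869.31.
And FC = contribution − EBIT = $4,190,094.00 − $1,382,869.31 = $2,807,225.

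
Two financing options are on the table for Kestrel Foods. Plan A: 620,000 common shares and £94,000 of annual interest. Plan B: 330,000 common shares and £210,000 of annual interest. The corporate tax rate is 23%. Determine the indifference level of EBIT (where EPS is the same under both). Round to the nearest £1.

Set EPS_A = EPS_B: (EBIT − £94,000)(1 − 0.23) ÷ 620,000 = (EBIT − £210,000)(1 − 0.23) ÷ 330,000.
Cancelling (1 − t) and cross-multiplying: 330,000·(EBIT − 94,000) = 620,000·(EBIT − 210,000).
EBIT × (620,000 − 330,000) = 210,000 × 620,000 − 94,000 × 330,000 = 99,180,000,000, so EBIT = 99,180,000,000 ÷ 290,000 = 342,000.00.

£342,000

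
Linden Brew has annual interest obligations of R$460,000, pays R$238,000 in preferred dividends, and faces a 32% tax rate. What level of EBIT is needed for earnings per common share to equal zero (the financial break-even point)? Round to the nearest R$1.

Grossing the preferred dividend up to pre-tax terms: R$238,000 / (1 − 0.32) = R$350,000.00.
EPS = 0 when EBIT covers interest plus the pre-tax preferred burden: R$460,000 + R$350,000.00 = R$810,000.00.

R$810,000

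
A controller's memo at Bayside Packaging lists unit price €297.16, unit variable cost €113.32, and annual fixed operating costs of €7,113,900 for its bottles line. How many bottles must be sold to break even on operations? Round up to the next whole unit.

38,697 bottles

Unit CM = price − variable cost = €297.16 − €113.32 = €183.84.
Break-even volume = fixed costs ÷ CM per unit = €7,113,900 ÷ €183.84 = 38,696.15, so 38,697 bottles.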